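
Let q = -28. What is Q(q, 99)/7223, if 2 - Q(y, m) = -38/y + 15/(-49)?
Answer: 3/22834 ≈ 0.00013138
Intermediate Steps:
Q(y, m) = 113/49 + 38/y (Q(y, m) = 2 - (-38/y + 15/(-49)) = 2 - (-38/y + 15*(-1/49)) = 2 - (-38/y - 15/49) = 2 - (-15/49 - 38/y) = 2 + (15/49 + 38/y) = 113/49 + 38/y)
Q(q, 99)/7223 = (113/49 + 38/(-28))/7223 = (113/49 + 38*(-1/28))*(1/7223) = (113/49 - 19/14)*(1/7223) = (93/98)*(1/7223) = 3/22834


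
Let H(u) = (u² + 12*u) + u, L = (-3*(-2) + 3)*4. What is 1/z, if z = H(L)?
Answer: 1/1764 ≈ 0.00056689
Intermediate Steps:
L = 36 (L = (6 + 3)*4 = 9*4 = 36)
H(u) = u² + 13*u
z = 1764 (z = 36*(13 + 36) = 36*49 = 1764)
1/z = 1/1764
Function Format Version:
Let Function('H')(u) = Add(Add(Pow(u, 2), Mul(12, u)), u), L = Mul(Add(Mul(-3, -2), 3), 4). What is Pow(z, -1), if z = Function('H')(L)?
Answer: Rational(1, 1764) ≈ 0.00056689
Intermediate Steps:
L = 36 (L = Mul(Add(6, 3), 4) = Mul(9, 4) = 36)
Function('H')(u) = Add(Pow(u, 2), Mul(13, u))
z = 1764 (z = Mul(36, Add(13, 36)) = Mul(36, 49) = 1764)
Pow(z, -1) = Pow(1764, -1) = Rational(1, 1764)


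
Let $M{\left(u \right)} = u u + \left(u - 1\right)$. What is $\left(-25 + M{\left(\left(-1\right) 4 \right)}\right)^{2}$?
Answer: $196$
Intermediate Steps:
$M{\left(u \right)} = -1 + u + u^{2}$ ($M{\left(u \right)} = u^{2} + \left(-1 + u\right) = -1 + u + u^{2}$)
$\left(-25 + M{\left(\left(-1\right) 4 \right)}\right)^{2} = \left(-25 - \left(5 - 16\right)\right)^{2} = \left(-25 - -11\right)^{2} = \left(-25 + 11\right)^{2} = \left(-14\right)^{2} = 196$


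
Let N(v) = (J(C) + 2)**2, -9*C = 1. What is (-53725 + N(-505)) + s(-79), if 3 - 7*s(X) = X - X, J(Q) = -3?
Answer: -376065/7 ≈ -53724.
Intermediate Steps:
C = -1/9 (C = -1/9*1 = -1/9 ≈ -0.11111)
N(v) = 1 (N(v) = (-3 + 2)**2 = (-1)**2 = 1)
s(X) = 3/7 (s(X) = 3/7 - (X - X)/7 = 3/7 - 1/7*0 = 3/7 + 0 = 3/7)
(-53725 + N(-505)) + s(-79) = (-53725 + 1) + 3/7 = -53724 + 3/7 = -376065/7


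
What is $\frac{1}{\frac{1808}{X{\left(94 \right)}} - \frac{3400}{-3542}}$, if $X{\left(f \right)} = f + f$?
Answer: $\frac{83237}{880392} \approx 0.094545$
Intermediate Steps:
$X{\left(f \right)} = 2 f$
$\frac{1}{\frac{1808}{X{\left(94 \right)}} - \frac{3400}{-3542}} = \frac{1}{\frac{1808}{2 \cdot 94} - \frac{3400}{-3542}} = \frac{1}{\frac{1808}{188} - - \frac{1700}{1771}} = \frac{1}{1808 \cdot \frac{1}{188} + \frac{1700}{1771}} = \frac{1}{\frac{452}{47} + \frac{1700}{1771}} = \frac{1}{\frac{880392}{83237}} = \frac{83237}{880392}$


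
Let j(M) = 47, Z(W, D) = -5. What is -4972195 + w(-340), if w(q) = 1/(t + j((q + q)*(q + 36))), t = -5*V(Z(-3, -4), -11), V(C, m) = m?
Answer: -507163889/102 ≈ -4.9722e+6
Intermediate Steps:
t = 55 (t = -5*(-11) = 55)
w(q) = 1/102 (w(q) = 1/(55 + 47) = 1/102)
-4972195 + w(-340) = -4972195 + 1/102 = -507163889/102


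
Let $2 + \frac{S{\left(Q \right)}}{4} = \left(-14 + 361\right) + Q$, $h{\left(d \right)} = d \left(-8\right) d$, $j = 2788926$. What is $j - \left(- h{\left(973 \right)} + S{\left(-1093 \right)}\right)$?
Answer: $-4781914$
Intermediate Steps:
$h{\left(d \right)} = - 8 d^{2}$ ($h{\left(d \right)} = - 8 d d = - 8 d^{2}$)
$S{\left(Q \right)} = 1380 + 4 Q$ ($S{\left(Q \right)} = -8 + 4 \left(\left(-14 + 361\right) + Q\right) = -8 + 4 \left(347 + Q\right) = -8 + \left(1388 + 4 Q\right) = 1380 + 4 Q$)
$j - \left(- h{\left(973 \right)} + S{\left(-1093 \right)}\right) = 2788926 - \left(1380 - 4372 + 7573832\right) = 2788926 - 7570840 = -4781914$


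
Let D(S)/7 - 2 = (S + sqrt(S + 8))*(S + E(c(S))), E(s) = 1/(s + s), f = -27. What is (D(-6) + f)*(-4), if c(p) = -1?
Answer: -1040 + 182*sqrt(2) ≈ -782.61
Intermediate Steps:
E(s) = 1/(2*s)
D(S) = 14 + 7*(-1/2 + S)*(S + sqrt(8 + S)) (D(S) = 14 + 7*((S + sqrt(S + 8))*(S + (1/2)/(-1))) = 14 + 7*((S + sqrt(8 + S))*(S + (1/2)*(-1))) = 14 + 7*((S + sqrt(8 + S))*(S - 1/2)) = 14 + 7*((S + sqrt(8 + S))*(-1/2 + S)) = 14 + 7*((-1/2 + S)*(S + sqrt(8 + S))) = 14 + 7*(-1/2 + S)*(S + sqrt(8 + S)))
(D(-6) + f)*(-4) = ((14 + 7*(-6)**2 - 7/2*(-6) - 7*sqrt(8 - 6)/2 + 7*(-6)*sqrt(8 - 6)) - 27)*(-4) = ((14 + 7*36 + 21 - 7*sqrt(2)/2 + 7*(-6)*sqrt(2)) - 27)*(-4) = ((14 + 252 + 21 - 7*sqrt(2)/2 - 42*sqrt(2)) - 27)*(-4) = ((287 - 91*sqrt(2)/2) - 27)*(-4) = (260 - 91*sqrt(2)/2)*(-4) = -1040 + 182*sqrt(2)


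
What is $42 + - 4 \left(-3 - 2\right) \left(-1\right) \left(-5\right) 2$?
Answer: $242$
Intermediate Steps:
$42 + - 4 \left(-3 - 2\right) \left(-1\right) \left(-5\right) 2 = 42 + \left(-4\right) \left(-5\right) 5 \cdot 2 = 42 + 20 \cdot 10 = 42 + 200 = 242$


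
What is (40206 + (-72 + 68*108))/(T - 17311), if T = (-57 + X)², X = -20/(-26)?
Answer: -1337297/398533 ≈ -3.3555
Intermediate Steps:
X = 10/13 (X = -20*(-1/26) = 10/13 ≈ 0.76923)
T = 534361/169 (T = (-57 + 10/13)² = (-731/13)² = 534361/169 ≈ 3161.9)
(40206 + (-72 + 68*108))/(T - 17311) = (40206 + (-72 + 68*108))/(534361/169 - 17311) = (40206 + (-72 + 7344))/(-2391198/169) = (40206 + 7272)*(-169/2391198) = 47478*(-169/2391198) = -1337297/398533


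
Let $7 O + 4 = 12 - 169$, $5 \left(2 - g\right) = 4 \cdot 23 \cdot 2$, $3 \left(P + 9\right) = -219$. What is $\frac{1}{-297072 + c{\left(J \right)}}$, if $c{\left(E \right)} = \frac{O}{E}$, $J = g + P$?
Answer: $- \frac{584}{173489933} \approx -3.3662 \cdot 10^{-6}$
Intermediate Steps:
$P = -82$ ($P = -9 + \frac{1}{3} \left(-219\right) = -9 - 73 = -82$)
$g = - \frac{174}{5}$ ($g = 2 - \frac{4 \cdot 23 \cdot 2}{5} = 2 - \frac{4 \cdot 46}{5} = 2 - \frac{184}{5} = - \frac{174}{5} \approx -34.8$)
$O = -23$ ($O = - \frac{4}{7} + \frac{12 - 169}{7} = - \frac{4}{7} + \frac{1}{7} \left(-157\right) = - \frac{4}{7} - \frac{157}{7} = -23$)
$J = - \frac{584}{5}$ ($J = - \frac{174}{5} - 82 = - \frac{584}{5} \approx -116.8$)
$c{\left(E \right)} = - \frac{23}{E}$
$\frac{1}{-297072 + c{\left(J \right)}} = \frac{1}{-297072 - \frac{23}{- \frac{584}{5}}} = \frac{1}{-297072 - - \frac{115}{584}} = \frac{1}{-297072 + \frac{115}{584}} = \frac{1}{- \frac{173489933}{584}} = - \frac{584}{173489933}$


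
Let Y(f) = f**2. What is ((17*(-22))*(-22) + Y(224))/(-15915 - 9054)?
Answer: -19468/8323 ≈ -2.3391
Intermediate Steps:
((17*(-22))*(-22) + Y(224))/(-15915 - 9054) = ((17*(-22))*(-22) + 224**2)/(-15915 - 9054) = (-374*(-22) + 50176)/(-24969) = (8228 + 50176)*(-1/24969) = 58404*(-1/24969) = -19468/8323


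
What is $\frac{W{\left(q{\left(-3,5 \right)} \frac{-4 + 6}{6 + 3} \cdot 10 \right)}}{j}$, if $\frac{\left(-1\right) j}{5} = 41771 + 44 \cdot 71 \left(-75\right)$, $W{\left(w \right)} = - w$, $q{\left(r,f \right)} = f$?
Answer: $- \frac{20}{1732761} \approx -1.1542 \cdot 10^{-5}$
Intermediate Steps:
$j = 962645$ ($j = - 5 \left(41771 + 44 \cdot 71 \left(-75\right)\right) = - 5 \left(41771 + 3124 \left(-75\right)\right) = - 5 \left(41771 - 234300\right) = \left(-5\right) \left(-192529\right) = 962645$)
$\frac{W{\left(q{\left(-3,5 \right)} \frac{-4 + 6}{6 + 3} \cdot 10 \right)}}{j} = \frac{\left(-1\right) 5 \frac{-4 + 6}{6 + 3} \cdot 10}{962645} = - 5 \cdot \frac{2}{9} \cdot 10 \cdot \frac{1}{962645} = - \frac{10 \cdot 10}{9} \cdot \frac{1}{962645} = \left(-1\right) \frac{100}{9} \cdot \frac{1}{962645} = \left(- \frac{100}{9}\right) \frac{1}{962645} = - \frac{20}{1732761}$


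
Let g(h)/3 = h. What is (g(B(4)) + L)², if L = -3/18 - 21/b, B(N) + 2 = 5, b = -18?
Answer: 100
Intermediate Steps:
B(N) = 3 (B(N) = -2 + 5 = 3)
g(h) = 3*h
L = 1 (L = -3/18 - 21/(-18) = -3*1/18 - 21*(-1/18) = -⅙ + 7/6 = 1)
(g(B(4)) + L)² = (3*3 + 1)² = (9 + 1)² = 10² = 100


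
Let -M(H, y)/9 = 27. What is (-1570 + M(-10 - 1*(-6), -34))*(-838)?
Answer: 1519294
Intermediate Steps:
M(H, y) = -243 (M(H, y) = -9*27 = -243)
(-1570 + M(-10 - 1*(-6), -34))*(-838) = (-1570 - 243)*(-838) = -1813*(-838) = 1519294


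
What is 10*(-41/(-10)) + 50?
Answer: 91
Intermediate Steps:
10*(-41/(-10)) + 50 = 10*(-41*(-⅒)) + 50 = 10*(41/10) + 50 = 41 + 50 = 91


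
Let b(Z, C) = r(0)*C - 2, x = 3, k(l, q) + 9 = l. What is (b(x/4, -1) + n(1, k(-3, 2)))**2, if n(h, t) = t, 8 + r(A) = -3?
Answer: 9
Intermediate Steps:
r(A) = -11 (r(A) = -8 - 3 = -11)
k(l, q) = -9 + l
b(Z, C) = -2 - 11*C (b(Z, C) = -11*C - 2 = -2 - 11*C)
(b(x/4, -1) + n(1, k(-3, 2)))**2 = ((-2 - 11*(-1)) + (-9 - 3))**2 = ((-2 + 11) - 12)**2 = (9 - 12)**2 = (-3)**2 = 9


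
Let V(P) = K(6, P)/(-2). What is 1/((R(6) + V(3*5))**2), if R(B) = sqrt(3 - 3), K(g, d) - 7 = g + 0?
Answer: 4/169 ≈ 0.023669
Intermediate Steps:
K(g, d) = 7 + g (K(g, d) = 7 + (g + 0) = 7 + g)
R(B) = 0 (R(B) = sqrt(0) = 0)
V(P) = -13/2 (V(P) = (7 + 6)/(-2) = 13*(-1/2) = -13/2)
1/((R(6) + V(3*5))**2) = 1/((0 - 13/2)**2) = 1/((-13/2)**2) = 1/(169/4) = 4/169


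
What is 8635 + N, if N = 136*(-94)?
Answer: -4149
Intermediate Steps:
N = -12784
8635 + N = 8635 - 12784 = -4149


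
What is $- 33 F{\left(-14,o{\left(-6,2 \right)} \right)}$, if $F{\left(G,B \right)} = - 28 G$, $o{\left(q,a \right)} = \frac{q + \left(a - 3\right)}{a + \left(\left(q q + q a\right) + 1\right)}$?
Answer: $-12936$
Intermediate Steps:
$o{\left(q,a \right)} = \frac{-3 + a + q}{1 + a + q^{2} + a q}$ ($o{\left(q,a \right)} = \frac{q + \left(-3 + a\right)}{a + \left(\left(q^{2} + a q\right) + 1\right)} = \frac{-3 + a + q}{a + \left(1 + q^{2} + a q\right)} = \frac{-3 + a + q}{1 + a + q^{2} + a q}$)
$- 33 F{\left(-14,o{\left(-6,2 \right)} \right)} = - 33 \left(\left(-28\right) \left(-14\right)\right) = \left(-33\right) 392 = -12936$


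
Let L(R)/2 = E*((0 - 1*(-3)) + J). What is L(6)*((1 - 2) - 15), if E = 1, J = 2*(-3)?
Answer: 96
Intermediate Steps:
J = -6
L(R) = -6 (L(R) = 2*(1*((0 - 1*(-3)) - 6)) = 2*(1*((0 + 3) - 6)) = 2*(1*(3 - 6)) = 2*(1*(-3)) = 2*(-3) = -6)
L(6)*((1 - 2) - 15) = -6*((1 - 2) - 15) = -6*(-1 - 15) = -6*(-16) = 96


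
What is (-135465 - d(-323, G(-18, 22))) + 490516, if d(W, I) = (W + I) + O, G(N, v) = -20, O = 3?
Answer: 355391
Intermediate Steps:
d(W, I) = 3 + I + W (d(W, I) = (W + I) + 3 = (I + W) + 3 = 3 + I + W)
(-135465 - d(-323, G(-18, 22))) + 490516 = (-135465 - (3 - 20 - 323)) + 490516 = (-135465 - 1*(-340)) + 490516 = (-135465 + 340) + 490516 = -135125 + 490516 = 355391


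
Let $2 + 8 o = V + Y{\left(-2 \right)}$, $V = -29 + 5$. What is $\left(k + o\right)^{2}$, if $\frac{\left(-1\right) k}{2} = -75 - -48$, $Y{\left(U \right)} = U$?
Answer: $\frac{10201}{4} \approx 2550.3$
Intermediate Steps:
$k = 54$ ($k = - 2 \left(-75 - -48\right) = - 2 \left(-75 + 48\right) = \left(-2\right) \left(-27\right) = 54$)
$V = -24$
$o = - \frac{7}{2}$ ($o = - \frac{1}{4} + \frac{-24 - 2}{8} = - \frac{1}{4} + \frac{1}{8} \left(-26\right) = - \frac{1}{4} - \frac{13}{4} = - \frac{7}{2} \approx -3.5$)
$\left(k + o\right)^{2} = \left(54 - \frac{7}{2}\right)^{2} = \left(\frac{101}{2}\right)^{2} = \frac{10201}{4}$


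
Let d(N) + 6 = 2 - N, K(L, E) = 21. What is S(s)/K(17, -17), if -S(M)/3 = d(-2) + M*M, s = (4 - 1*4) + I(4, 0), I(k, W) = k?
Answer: -2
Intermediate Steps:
s = 4 (s = (4 - 1*4) + 4 = (4 - 4) + 4 = 0 + 4 = 4)
d(N) = -4 - N (d(N) = -6 + (2 - N) = -4 - N)
S(M) = 6 - 3*M² (S(M) = -3*((-4 - 1*(-2)) + M*M) = -3*((-4 + 2) + M²) = -3*(-2 + M²) = 6 - 3*M²)
S(s)/K(17, -17) = (6 - 3*4²)/21 = (6 - 3*16)*(1/21) = (6 - 48)*(1/21) = -42*1/21 = -2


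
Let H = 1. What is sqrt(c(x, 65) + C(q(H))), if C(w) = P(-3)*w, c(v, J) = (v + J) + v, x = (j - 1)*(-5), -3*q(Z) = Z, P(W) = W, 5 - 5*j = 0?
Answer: sqrt(66) ≈ 8.1240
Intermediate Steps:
j = 1 (j = 1 - 1/5*0 = 1 + 0 = 1)
q(Z) = -Z/3
x = 0 (x = (1 - 1)*(-5) = 0*(-5) = 0)
c(v, J) = J + 2*v (c(v, J) = (J + v) + v = J + 2*v)
C(w) = -3*w
sqrt(c(x, 65) + C(q(H))) = sqrt((65 + 2*0) - (-1)) = sqrt((65 + 0) - 3*(-1/3)) = sqrt(65 + 1) = sqrt(66)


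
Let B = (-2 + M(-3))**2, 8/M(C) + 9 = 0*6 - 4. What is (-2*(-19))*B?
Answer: 43928/169 ≈ 259.93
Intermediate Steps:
M(C) = -8/13 (M(C) = 8/(-9 + (0*6 - 4)) = 8/(-9 + (0 - 4)) = 8/(-9 - 4) = 8/(-13) = 8*(-1/13) = -8/13)
B = 1156/169 (B = (-2 - 8/13)**2 = (-34/13)**2 = 1156/169 ≈ 6.8402)
(-2*(-19))*B = -2*(-19)*(1156/169) = 38*(1156/169) = 43928/169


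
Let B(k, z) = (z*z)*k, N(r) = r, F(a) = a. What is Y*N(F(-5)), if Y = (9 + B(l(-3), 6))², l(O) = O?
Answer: -49005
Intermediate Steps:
B(k, z) = k*z² (B(k, z) = z²*k = k*z²)
Y = 9801 (Y = (9 - 3*6²)² = (9 - 3*36)² = (9 - 108)² = (-99)² = 9801)
Y*N(F(-5)) = 9801*(-5) = -49005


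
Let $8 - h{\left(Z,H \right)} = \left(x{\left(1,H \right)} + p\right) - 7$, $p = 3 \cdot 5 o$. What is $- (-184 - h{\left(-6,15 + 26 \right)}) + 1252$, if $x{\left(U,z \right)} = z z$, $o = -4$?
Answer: $-170$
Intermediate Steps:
$p = -60$ ($p = 3 \cdot 5 \left(-4\right) = 15 \left(-4\right) = -60$)
$x{\left(U,z \right)} = z^{2}$
$h{\left(Z,H \right)} = 75 - H^{2}$ ($h{\left(Z,H \right)} = 8 - \left(\left(H^{2} - 60\right) - 7\right) = 8 - \left(\left(-60 + H^{2}\right) - 7\right) = 8 - \left(-67 + H^{2}\right) = 75 - H^{2}$)
$- (-184 - h{\left(-6,15 + 26 \right)}) + 1252 = - (-184 - \left(75 - \left(15 + 26\right)^{2}\right)) + 1252 = - (-184 - \left(75 - 41^{2}\right)) + 1252 = - (-184 - \left(75 - 1681\right)) + 1252 = - (-184 - -1606) + 1252 = - (-184 + 1606) + 1252 = \left(-1\right) 1422 + 1252 = -1422 + 1252 = -170$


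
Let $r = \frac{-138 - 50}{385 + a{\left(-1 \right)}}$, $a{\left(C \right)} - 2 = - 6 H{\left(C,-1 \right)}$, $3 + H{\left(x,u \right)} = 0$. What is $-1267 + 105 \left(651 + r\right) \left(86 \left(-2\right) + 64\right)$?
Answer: $-7378343$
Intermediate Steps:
$H{\left(x,u \right)} = -3$ ($H{\left(x,u \right)} = -3 + 0 = -3$)
$a{\left(C \right)} = 20$ ($a{\left(C \right)} = 2 - -18 = 2 + 18 = 20$)
$r = - \frac{188}{405}$ ($r = \frac{-138 - 50}{385 + 20} = - \frac{188}{405} \approx -0.4642$)
$-1267 + 105 \left(651 + r\right) \left(86 \left(-2\right) + 64\right) = -1267 + 105 \left(651 - \frac{188}{405}\right) \left(86 \left(-2\right) + 64\right) = -1267 + 105 \frac{263467 \left(-172 + 64\right)}{405} = -1267 + 105 \cdot \frac{263467}{405} \left(-108\right) = -1267 + 105 \left(- \frac{1053868}{15}\right) = -1267 - 7377076 = -7378343$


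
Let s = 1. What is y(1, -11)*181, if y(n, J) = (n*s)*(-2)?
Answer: -362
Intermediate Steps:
y(n, J) = -2*n (y(n, J) = (n*1)*(-2) = n*(-2) = -2*n)
y(1, -11)*181 = -2*1*181 = -2*181 = -362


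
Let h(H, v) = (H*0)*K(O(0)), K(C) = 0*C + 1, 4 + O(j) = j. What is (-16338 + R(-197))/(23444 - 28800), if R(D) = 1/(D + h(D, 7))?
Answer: 3218587/1055132 ≈ 3.0504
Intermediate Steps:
O(j) = -4 + j
K(C) = 1 (K(C) = 0 + 1 = 1)
h(H, v) = 0 (h(H, v) = (H*0)*1 = 0*1 = 0)
R(D) = 1/D (R(D) = 1/(D + 0) = 1/D)
(-16338 + R(-197))/(23444 - 28800) = (-16338 + 1/(-197))/(23444 - 28800) = (-16338 - 1/197)/(-5356) = -3218587/197*(-1/5356) = 3218587/1055132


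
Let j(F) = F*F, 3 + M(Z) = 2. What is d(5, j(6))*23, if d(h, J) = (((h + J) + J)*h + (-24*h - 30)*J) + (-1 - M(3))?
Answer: -115345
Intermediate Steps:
M(Z) = -1 (M(Z) = -3 + 2 = -1)
j(F) = F²
d(h, J) = J*(-30 - 24*h) + h*(h + 2*J) (d(h, J) = (((h + J) + J)*h + (-24*h - 30)*J) + (-1 - 1*(-1)) = (((J + h) + J)*h + (-30 - 24*h)*J) + (-1 + 1) = ((h + 2*J)*h + J*(-30 - 24*h)) + 0 = (h*(h + 2*J) + J*(-30 - 24*h)) + 0 = (J*(-30 - 24*h) + h*(h + 2*J)) + 0 = J*(-30 - 24*h) + h*(h + 2*J))
d(5, j(6))*23 = (5² - 30*6² - 22*6²*5)*23 = (25 - 30*36 - 22*36*5)*23 = (25 - 1080 - 3960)*23 = -5015*23 = -115345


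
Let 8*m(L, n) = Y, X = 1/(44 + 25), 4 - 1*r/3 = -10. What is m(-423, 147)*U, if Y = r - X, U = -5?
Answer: -14485/552 ≈ -26.241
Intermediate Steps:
r = 42 (r = 12 - 3*(-10) = 12 + 30 = 42)
X = 1/69 ≈ 0.014493
Y = 2897/69 (Y = 42 - 1*1/69 = 42 - 1/69 = 2897/69 ≈ 41.985)
m(L, n) = 2897/552 (m(L, n) = (⅛)*(2897/69) = 2897/552)
m(-423, 147)*U = (2897/552)*(-5) = -14485/552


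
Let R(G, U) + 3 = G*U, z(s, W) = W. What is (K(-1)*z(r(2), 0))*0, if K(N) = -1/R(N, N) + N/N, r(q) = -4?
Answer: 0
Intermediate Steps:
R(G, U) = -3 + G*U
K(N) = 1 - 1/(-3 + N²) (K(N) = -1/(-3 + N*N) + N/N = -1/(-3 + N²) + 1 = 1 - 1/(-3 + N²))
(K(-1)*z(r(2), 0))*0 = (((-4 + (-1)²)/(-3 + (-1)²))*0)*0 = (((-4 + 1)/(-3 + 1))*0)*0 = ((-3/(-2))*0)*0 = (-½*(-3)*0)*0 = ((3/2)*0)*0 = 0*0 = 0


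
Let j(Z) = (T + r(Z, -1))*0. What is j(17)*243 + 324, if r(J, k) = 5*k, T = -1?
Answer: 324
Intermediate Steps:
j(Z) = 0 (j(Z) = (-1 + 5*(-1))*0 = (-1 - 5)*0 = -6*0 = 0)
j(17)*243 + 324 = 0*243 + 324 = 0 + 324 = 324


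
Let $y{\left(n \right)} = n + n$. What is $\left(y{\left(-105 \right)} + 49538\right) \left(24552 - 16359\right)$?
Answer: $404144304$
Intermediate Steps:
$y{\left(n \right)} = 2 n$
$\left(y{\left(-105 \right)} + 49538\right) \left(24552 - 16359\right) = \left(2 \left(-105\right) + 49538\right) \left(24552 - 16359\right) = \left(-210 + 49538\right) 8193 = 49328 \cdot 8193 = 404144304$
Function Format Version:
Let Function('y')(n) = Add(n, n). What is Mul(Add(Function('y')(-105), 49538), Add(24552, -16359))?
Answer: 404144304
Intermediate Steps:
Function('y')(n) = Mul(2, n)
Mul(Add(Function('y')(-105), 49538), Add(24552, -16359)) = Mul(Add(Mul(2, -105), 49538), Add(24552, -16359)) = Mul(Add(-210, 49538), 8193) = Mul(49328, 8193) = 404144304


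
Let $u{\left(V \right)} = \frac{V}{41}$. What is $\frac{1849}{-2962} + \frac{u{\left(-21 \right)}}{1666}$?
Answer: $- \frac{4512857}{7225799} \approx -0.62455$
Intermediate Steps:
$u{\left(V \right)} = \frac{V}{41}$ ($u{\left(V \right)} = V \frac{1}{41} = \frac{V}{41}$)
$\frac{1849}{-2962} + \frac{u{\left(-21 \right)}}{1666} = \frac{1849}{-2962} + \frac{\frac{1}{41} \left(-21\right)}{1666} = 1849 \left(- \frac{1}{2962}\right) - \frac{3}{9758} = - \frac{1849}{2962} - \frac{3}{9758} = - \frac{4512857}{7225799}$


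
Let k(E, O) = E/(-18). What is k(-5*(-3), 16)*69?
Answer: -115/2 ≈ -57.500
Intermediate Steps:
k(E, O) = -E/18 (k(E, O) = E*(-1/18) = -E/18)
k(-5*(-3), 16)*69 = -(-5)*(-3)/18*69 = -1/18*15*69 = -⅚*69 = -115/2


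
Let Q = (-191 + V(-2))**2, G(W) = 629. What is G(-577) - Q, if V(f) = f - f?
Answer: -35852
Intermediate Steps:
V(f) = 0
Q = 36481 (Q = (-191 + 0)**2 = (-191)**2 = 36481)
G(-577) - Q = 629 - 1*36481 = 629 - 36481 = -35852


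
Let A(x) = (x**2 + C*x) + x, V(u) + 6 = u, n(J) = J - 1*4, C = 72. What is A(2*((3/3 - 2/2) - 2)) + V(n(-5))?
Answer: -291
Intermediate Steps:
n(J) = -4 + J (n(J) = J - 4 = -4 + J)
V(u) = -6 + u
A(x) = x**2 + 73*x (A(x) = (x**2 + 72*x) + x = x**2 + 73*x)
A(2*((3/3 - 2/2) - 2)) + V(n(-5)) = (2*((3/3 - 2/2) - 2))*(73 + 2*((3/3 - 2/2) - 2)) + (-6 + (-4 - 5)) = (2*((3*(1/3) - 2*1/2) - 2))*(73 + 2*((3*(1/3) - 2*1/2) - 2)) + (-6 - 9) = (2*((1 - 1) - 2))*(73 + 2*((1 - 1) - 2)) - 15 = (2*(0 - 2))*(73 + 2*(0 - 2)) - 15 = (2*(-2))*(73 + 2*(-2)) - 15 = -4*(73 - 4) - 15 = -4*69 - 15 = -276 - 15 = -291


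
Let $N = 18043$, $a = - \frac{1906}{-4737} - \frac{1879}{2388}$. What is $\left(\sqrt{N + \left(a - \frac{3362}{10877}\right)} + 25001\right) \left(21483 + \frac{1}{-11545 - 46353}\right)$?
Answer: $\frac{31096812147733}{57898} + \frac{1243822733 \sqrt{843025508061972386259777}}{395765463281332} \approx 5.3998 \cdot 10^{8}$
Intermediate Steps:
$a = - \frac{483255}{1256884}$ ($a = \left(-1906\right) \left(- \frac{1}{4737}\right) - \frac{1879}{2388} = \frac{1906}{4737} - \frac{1879}{2388} = - \frac{483255}{1256884} \approx -0.38449$)
$\left(\sqrt{N + \left(a - \frac{3362}{10877}\right)} + 25001\right) \left(21483 + \frac{1}{-11545 - 46353}\right) = \left(\sqrt{18043 - \left(\frac{483255}{1256884} + \frac{3362}{10877}\right)} + 25001\right) \left(21483 + \frac{1}{-11545 - 46353}\right) = \left(\sqrt{18043 - \left(\frac{483255}{1256884} + 3362 \cdot \frac{1}{10877}\right)} + 25001\right) \left(21483 + \frac{1}{-57898}\right) = \left(\sqrt{18043 - \frac{9482008643}{13671127268}} + 25001\right) \left(21483 - \frac{1}{57898}\right) = \left(\sqrt{18043 - \frac{9482008643}{13671127268}} + 25001\right) \frac{1243822733}{57898} = \left(\sqrt{\frac{246658667287881}{13671127268}} + 25001\right) \frac{1243822733}{57898} = \left(\frac{\sqrt{843025508061972386259777}}{6835563634} + 25001\right) \frac{1243822733}{57898} = \left(25001 + \frac{\sqrt{843025508061972386259777}}{6835563634}\right) \frac{1243822733}{57898} = \frac{31096812147733}{57898} + \frac{1243822733 \sqrt{843025508061972386259777}}{395765463281332}$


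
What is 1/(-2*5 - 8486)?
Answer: -1/8496 ≈ -0.00011770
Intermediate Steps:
1/(-2*5 - 8486) = 1/(-10 - 8486) = 1/(-8496) = -1/8496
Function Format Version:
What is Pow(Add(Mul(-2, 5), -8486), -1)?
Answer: Rational(-1, 8496) ≈ -0.00011770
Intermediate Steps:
Pow(Add(Mul(-2, 5), -8486), -1) = Pow(Add(-10, -8486), -1) = Pow(-8496, -1) = Rational(-1, 8496)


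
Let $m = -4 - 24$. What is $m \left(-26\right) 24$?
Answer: $17472$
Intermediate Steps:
$m = -28$ ($m = -4 - 24 = -28$)
$m \left(-26\right) 24 = \left(-28\right) \left(-26\right) 24 = 728 \cdot 24 = 17472$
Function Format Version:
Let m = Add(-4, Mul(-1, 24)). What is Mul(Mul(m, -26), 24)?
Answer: 17472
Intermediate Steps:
m = -28 (m = Add(-4, -24) = -28)
Mul(Mul(m, -26), 24) = Mul(Mul(-28, -26), 24) = Mul(728, 24) = 17472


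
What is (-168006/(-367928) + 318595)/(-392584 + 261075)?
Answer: -58610094583/24192921676 ≈ -2.4226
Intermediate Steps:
(-168006/(-367928) + 318595)/(-392584 + 261075) = (-168006*(-1/367928) + 318595)/(-131509) = (84003/183964 + 318595)*(-1/131509) = (58610094583/183964)*(-1/131509) = -58610094583/24192921676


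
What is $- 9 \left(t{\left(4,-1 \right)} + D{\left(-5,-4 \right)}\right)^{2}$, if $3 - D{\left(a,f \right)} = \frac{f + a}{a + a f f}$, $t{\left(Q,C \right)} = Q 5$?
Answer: $- \frac{34082244}{7225} \approx -4717.3$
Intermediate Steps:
$t{\left(Q,C \right)} = 5 Q$
$D{\left(a,f \right)} = 3 - \frac{a + f}{a + a f^{2}}$ ($D{\left(a,f \right)} = 3 - \frac{f + a}{a + a f f} = 3 - \frac{a + f}{a + a f^{2}}$)
$- 9 \left(t{\left(4,-1 \right)} + D{\left(-5,-4 \right)}\right)^{2} = - 9 \left(5 \cdot 4 + \frac{\left(-1\right) \left(-4\right) + 2 \left(-5\right) + 3 \left(-5\right) \left(-4\right)^{2}}{\left(-5\right) \left(1 + \left(-4\right)^{2}\right)}\right)^{2} = - 9 \left(20 - \frac{4 - 10 + 3 \left(-5\right) 16}{5 \left(1 + 16\right)}\right)^{2} = - 9 \left(20 - \frac{4 - 10 - 240}{5 \cdot 17}\right)^{2} = - 9 \left(20 - \frac{1}{85} \left(-246\right)\right)^{2} = - 9 \left(20 + \frac{246}{85}\right)^{2} = - 9 \left(\frac{1946}{85}\right)^{2} = \left(-9\right) \frac{3786916}{7225} = - \frac{34082244}{7225}$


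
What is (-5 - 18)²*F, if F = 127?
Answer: 67183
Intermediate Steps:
(-5 - 18)²*F = (-5 - 18)²*127 = (-23)²*127 = 529*127 = 67183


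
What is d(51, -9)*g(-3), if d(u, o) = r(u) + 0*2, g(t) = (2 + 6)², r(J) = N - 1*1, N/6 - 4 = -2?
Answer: 704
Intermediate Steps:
N = 12 (N = 24 + 6*(-2) = 24 - 12 = 12)
r(J) = 11 (r(J) = 12 - 1*1 = 12 - 1 = 11)
g(t) = 64 (g(t) = 8² = 64)
d(u, o) = 11 (d(u, o) = 11 + 0*2 = 11 + 0 = 11)
d(51, -9)*g(-3) = 11*64 = 704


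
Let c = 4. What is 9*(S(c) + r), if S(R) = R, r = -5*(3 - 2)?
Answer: -9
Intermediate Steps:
r = -5 (r = -5*1 = -5)
9*(S(c) + r) = 9*(4 - 5) = 9*(-1) = -9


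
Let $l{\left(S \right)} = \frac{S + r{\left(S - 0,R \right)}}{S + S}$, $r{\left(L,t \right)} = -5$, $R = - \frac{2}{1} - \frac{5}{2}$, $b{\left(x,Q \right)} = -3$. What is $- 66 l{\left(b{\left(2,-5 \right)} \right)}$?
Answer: $-88$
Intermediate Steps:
$R = - \frac{9}{2}$ ($R = \left(-2\right) 1 - \frac{5}{2} = -2 - \frac{5}{2} = - \frac{9}{2} \approx -4.5$)
$l{\left(S \right)} = \frac{-5 + S}{2 S}$ ($l{\left(S \right)} = \frac{S - 5}{S + S} = \frac{-5 + S}{2 S}$)
$- 66 l{\left(b{\left(2,-5 \right)} \right)} = - 66 \frac{-5 - 3}{2 \left(-3\right)} = - 66 \cdot \frac{1}{2} \left(- \frac{1}{3}\right) \left(-8\right) = \left(-66\right) \frac{4}{3} = -88$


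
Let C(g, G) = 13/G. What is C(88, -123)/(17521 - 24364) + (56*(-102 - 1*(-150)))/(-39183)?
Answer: -753983551/10993300029 ≈ -0.068586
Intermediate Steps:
C(88, -123)/(17521 - 24364) + (56*(-102 - 1*(-150)))/(-39183) = (13/(-123))/(17521 - 24364) + (56*(-102 - 1*(-150)))/(-39183) = (13*(-1/123))/(-6843) + (56*(-102 + 150))*(-1/39183) = -13/123*(-1/6843) + (56*48)*(-1/39183) = 13/841689 + 2688*(-1/39183) = 13/841689 - 896/13061 = -753983551/10993300029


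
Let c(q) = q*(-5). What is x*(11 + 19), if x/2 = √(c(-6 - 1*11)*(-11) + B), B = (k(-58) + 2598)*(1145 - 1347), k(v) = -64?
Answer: 60*I*√512803 ≈ 42966.0*I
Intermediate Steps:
c(q) = -5*q
B = -511868 (B = (-64 + 2598)*(1145 - 1347) = 2534*(-202) = -511868)
x = 2*I*√512803 (x = 2*√(-5*(-6 - 1*11)*(-11) - 511868) = 2*√(-5*(-6 - 11)*(-11) - 511868) = 2*√(-5*(-17)*(-11) - 511868) = 2*√(85*(-11) - 511868) = 2*√(-935 - 511868) = 2*√(-512803) = 2*(I*√512803) = 2*I*√512803 ≈ 1432.2*I)
x*(11 + 19) = (2*I*√512803)*(11 + 19) = (2*I*√512803)*30 = 60*I*√512803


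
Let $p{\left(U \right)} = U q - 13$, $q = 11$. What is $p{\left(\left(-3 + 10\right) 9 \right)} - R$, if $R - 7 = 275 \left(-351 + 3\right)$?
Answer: $96373$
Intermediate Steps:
$p{\left(U \right)} = -13 + 11 U$ ($p{\left(U \right)} = U 11 - 13 = 11 U - 13 = -13 + 11 U$)
$R = -95693$ ($R = 7 + 275 \left(-351 + 3\right) = 7 + 275 \left(-348\right) = 7 - 95700 = -95693$)
$p{\left(\left(-3 + 10\right) 9 \right)} - R = \left(-13 + 11 \left(-3 + 10\right) 9\right) - -95693 = \left(-13 + 11 \cdot 7 \cdot 9\right) + 95693 = \left(-13 + 11 \cdot 63\right) + 95693 = \left(-13 + 693\right) + 95693 = 680 + 95693 = 96373$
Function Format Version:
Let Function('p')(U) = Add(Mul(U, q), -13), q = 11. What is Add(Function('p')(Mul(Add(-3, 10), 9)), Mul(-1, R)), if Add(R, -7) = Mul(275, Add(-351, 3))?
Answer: 96373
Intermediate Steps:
Function('p')(U) = Add(-13, Mul(11, U)) (Function('p')(U) = Add(Mul(U, 11), -13) = Add(Mul(11, U), -13) = Add(-13, Mul(11, U)))
R = -95693 (R = Add(7, Mul(275, Add(-351, 3))) = Add(7, Mul(275, -348)) = Add(7, -95700) = -95693)
Add(Function('p')(Mul(Add(-3, 10), 9)), Mul(-1, R)) = Add(Add(-13, Mul(11, Mul(Add(-3, 10), 9))), Mul(-1, -95693)) = Add(Add(-13, Mul(11, Mul(7, 9))), 95693) = Add(Add(-13, Mul(11, 63)), 95693) = Add(Add(-13, 693), 95693) = Add(680, 95693) = 96373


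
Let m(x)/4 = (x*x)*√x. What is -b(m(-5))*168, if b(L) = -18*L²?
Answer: -151200000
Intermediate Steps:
m(x) = 4*x^(5/2) (m(x) = 4*((x*x)*√x) = 4*(x²*√x) = 4*x^(5/2))
-b(m(-5))*168 = -(-18)*(4*(-5)^(5/2))²*168 = -(-18)*(4*(25*I*√5))²*168 = -(-18)*(100*I*√5)²*168 = -(-18)*(-50000)*168 = -1*900000*168 = -900000*168 = -151200000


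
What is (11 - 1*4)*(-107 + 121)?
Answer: 98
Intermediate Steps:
(11 - 1*4)*(-107 + 121) = (11 - 4)*14 = 7*14 = 98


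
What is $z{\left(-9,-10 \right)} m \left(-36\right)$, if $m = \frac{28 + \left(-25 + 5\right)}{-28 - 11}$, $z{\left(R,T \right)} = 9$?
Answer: $\frac{864}{13} \approx 66.462$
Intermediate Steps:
$m = - \frac{8}{39}$ ($m = \frac{28 - 20}{-39} = 8 \left(- \frac{1}{39}\right) = - \frac{8}{39} \approx -0.20513$)
$z{\left(-9,-10 \right)} m \left(-36\right) = 9 \left(- \frac{8}{39}\right) \left(-36\right) = \left(- \frac{24}{13}\right) \left(-36\right) = \frac{864}{13}$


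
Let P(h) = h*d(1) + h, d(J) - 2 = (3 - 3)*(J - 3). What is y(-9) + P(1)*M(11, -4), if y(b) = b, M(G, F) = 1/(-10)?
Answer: -93/10 ≈ -9.3000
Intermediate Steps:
M(G, F) = -⅒
d(J) = 2 (d(J) = 2 + (3 - 3)*(J - 3) = 2 + 0*(-3 + J) = 2 + 0 = 2)
P(h) = 3*h (P(h) = h*2 + h = 2*h + h = 3*h)
y(-9) + P(1)*M(11, -4) = -9 + (3*1)*(-⅒) = -9 + 3*(-⅒) = -9 - 3/10 = -93/10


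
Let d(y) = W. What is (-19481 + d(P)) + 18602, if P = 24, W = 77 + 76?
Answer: -726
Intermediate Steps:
W = 153
d(y) = 153
(-19481 + d(P)) + 18602 = (-19481 + 153) + 18602 = -19328 + 18602 = -726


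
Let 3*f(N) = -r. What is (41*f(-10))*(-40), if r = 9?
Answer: 4920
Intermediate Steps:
f(N) = -3 (f(N) = (-1*9)/3 = (⅓)*(-9) = -3)
(41*f(-10))*(-40) = (41*(-3))*(-40) = -123*(-40) = 4920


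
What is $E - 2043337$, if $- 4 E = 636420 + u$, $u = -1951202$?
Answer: $- \frac{3429283}{2} \approx -1.7146 \cdot 10^{6}$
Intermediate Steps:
$E = \frac{657391}{2}$ ($E = - \frac{636420 - 1951202}{4} = \left(- \frac{1}{4}\right) \left(-1314782\right) = \frac{657391}{2} \approx 3.287 \cdot 10^{5}$)
$E - 2043337 = \frac{657391}{2} - 2043337 = - \frac{3429283}{2}$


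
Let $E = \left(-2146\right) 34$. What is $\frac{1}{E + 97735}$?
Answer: $\frac{1}{24771} \approx 4.037 \cdot 10^{-5}$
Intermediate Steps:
$E = -72964$
$\frac{1}{E + 97735} = \frac{1}{-72964 + 97735} = \frac{1}{24771}$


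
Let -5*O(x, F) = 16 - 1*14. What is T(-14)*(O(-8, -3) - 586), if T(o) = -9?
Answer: 26388/5 ≈ 5277.6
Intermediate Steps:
O(x, F) = -⅖ (O(x, F) = -(16 - 1*14)/5 = -(16 - 14)/5 = -⅕*2 = -⅖)
T(-14)*(O(-8, -3) - 586) = -9*(-⅖ - 586) = -9*(-2932/5) = 26388/5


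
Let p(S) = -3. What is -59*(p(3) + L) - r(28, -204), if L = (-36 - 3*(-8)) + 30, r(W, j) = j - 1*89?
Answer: -592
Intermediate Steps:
r(W, j) = -89 + j (r(W, j) = j - 89 = -89 + j)
L = 18 (L = (-36 + 24) + 30 = -12 + 30 = 18)
-59*(p(3) + L) - r(28, -204) = -59*(-3 + 18) - (-89 - 204) = -59*15 - 1*(-293) = -885 + 293 = -592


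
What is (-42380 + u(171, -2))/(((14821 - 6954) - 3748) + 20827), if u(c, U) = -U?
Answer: -21189/12473 ≈ -1.6988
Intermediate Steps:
(-42380 + u(171, -2))/(((14821 - 6954) - 3748) + 20827) = (-42380 - 1*(-2))/(((14821 - 6954) - 3748) + 20827) = (-42380 + 2)/((7867 - 3748) + 20827) = -42378/(4119 + 20827) = -42378/24946 = -42378*1/24946 = -21189/12473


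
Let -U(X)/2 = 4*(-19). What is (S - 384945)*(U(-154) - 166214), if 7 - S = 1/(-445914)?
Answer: 4750736107672087/74319 ≈ 6.3924e+10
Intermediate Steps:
U(X) = 152 (U(X) = -8*(-19) = -2*(-76) = 152)
S = 3121399/445914 (S = 7 - 1/(-445914) = 7 - 1*(-1/445914) = 7 + 1/445914 = 3121399/445914 ≈ 7.0000)
(S - 384945)*(U(-154) - 166214) = (3121399/445914 - 384945)*(152 - 166214) = -171649243331/445914*(-166062) = 4750736107672087/74319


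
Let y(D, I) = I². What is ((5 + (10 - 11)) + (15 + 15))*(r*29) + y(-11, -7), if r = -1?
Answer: -937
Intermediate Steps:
((5 + (10 - 11)) + (15 + 15))*(r*29) + y(-11, -7) = ((5 + (10 - 11)) + (15 + 15))*(-1*29) + (-7)² = ((5 - 1) + 30)*(-29) + 49 = (4 + 30)*(-29) + 49 = 34*(-29) + 49 = -986 + 49 = -937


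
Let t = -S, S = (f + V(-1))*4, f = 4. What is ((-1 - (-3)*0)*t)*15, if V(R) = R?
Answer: 180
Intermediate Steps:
S = 12 (S = (4 - 1)*4 = 3*4 = 12)
t = -12 (t = -1*12 = -12)
((-1 - (-3)*0)*t)*15 = ((-1 - (-3)*0)*(-12))*15 = ((-1 - 1*0)*(-12))*15 = ((-1 + 0)*(-12))*15 = -1*(-12)*15 = 12*15 = 180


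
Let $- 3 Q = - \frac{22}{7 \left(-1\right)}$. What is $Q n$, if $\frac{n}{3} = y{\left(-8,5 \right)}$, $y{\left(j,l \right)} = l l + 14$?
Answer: $- \frac{858}{7} \approx -122.57$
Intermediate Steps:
$y{\left(j,l \right)} = 14 + l^{2}$ ($y{\left(j,l \right)} = l^{2} + 14 = 14 + l^{2}$)
$n = 117$ ($n = 3 \left(14 + 5^{2}\right) = 3 \left(14 + 25\right) = 3 \cdot 39 = 117$)
$Q = - \frac{22}{21}$ ($Q = - \frac{\left(-22\right) \frac{1}{7 \left(-1\right)}}{3} = - \frac{\left(-22\right) \frac{1}{-7}}{3} = - \frac{\left(-22\right) \left(- \frac{1}{7}\right)}{3} = \left(- \frac{1}{3}\right) \frac{22}{7} = - \frac{22}{21} \approx -1.0476$)
$Q n = \left(- \frac{22}{21}\right) 117 = - \frac{858}{7}$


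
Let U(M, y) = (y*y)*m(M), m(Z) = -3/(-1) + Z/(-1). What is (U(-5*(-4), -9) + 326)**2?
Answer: 1104601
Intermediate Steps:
m(Z) = 3 - Z (m(Z) = -3*(-1) + Z*(-1) = 3 - Z)
U(M, y) = y**2*(3 - M) (U(M, y) = (y*y)*(3 - M) = y**2*(3 - M))
(U(-5*(-4), -9) + 326)**2 = ((-9)**2*(3 - (-5)*(-4)) + 326)**2 = (81*(3 - 1*20) + 326)**2 = (81*(3 - 20) + 326)**2 = (81*(-17) + 326)**2 = (-1377 + 326)**2 = (-1051)**2 = 1104601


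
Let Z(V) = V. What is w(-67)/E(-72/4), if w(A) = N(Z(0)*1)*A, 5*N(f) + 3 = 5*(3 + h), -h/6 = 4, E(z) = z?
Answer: -402/5 ≈ -80.400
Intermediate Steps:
h = -24 (h = -6*4 = -24)
N(f) = -108/5 (N(f) = -3/5 + (5*(3 - 24))/5 = -3/5 + (5*(-21))/5 = -3/5 + (1/5)*(-105) = -3/5 - 21 = -108/5)
w(A) = -108*A/5
w(-67)/E(-72/4) = (-108/5*(-67))/((-72/4)) = 7236/(5*((-72*1/4))) = (7236/5)/(-18) = (7236/5)*(-1/18) = -402/5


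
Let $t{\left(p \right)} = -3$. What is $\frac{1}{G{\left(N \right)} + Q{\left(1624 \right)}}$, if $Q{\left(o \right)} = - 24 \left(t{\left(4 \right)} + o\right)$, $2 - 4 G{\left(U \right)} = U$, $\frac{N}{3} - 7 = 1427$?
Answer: $- \frac{1}{39979} \approx -2.5013 \cdot 10^{-5}$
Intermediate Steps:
$N = 4302$ ($N = 21 + 3 \cdot 1427 = 21 + 4281 = 4302$)
$G{\left(U \right)} = \frac{1}{2} - \frac{U}{4}$
$Q{\left(o \right)} = 72 - 24 o$ ($Q{\left(o \right)} = - 24 \left(-3 + o\right) = 72 - 24 o$)
$\frac{1}{G{\left(N \right)} + Q{\left(1624 \right)}} = \frac{1}{\left(\frac{1}{2} - \frac{2151}{2}\right) + \left(72 - 38976\right)} = \frac{1}{-1075 - 38904} = \frac{1}{-39979} = - \frac{1}{39979}$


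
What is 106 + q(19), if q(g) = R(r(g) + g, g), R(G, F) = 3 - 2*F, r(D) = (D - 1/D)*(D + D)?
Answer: 71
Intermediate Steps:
r(D) = 2*D*(D - 1/D) (r(D) = (D - 1/D)*(2*D) = 2*D*(D - 1/D))
q(g) = 3 - 2*g
106 + q(19) = 106 + (3 - 2*19) = 106 + (3 - 38) = 106 - 35 = 71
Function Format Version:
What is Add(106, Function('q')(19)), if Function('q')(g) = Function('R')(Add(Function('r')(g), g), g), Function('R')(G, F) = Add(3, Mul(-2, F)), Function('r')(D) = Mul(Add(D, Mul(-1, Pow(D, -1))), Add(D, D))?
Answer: 71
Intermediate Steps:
Function('r')(D) = Mul(2, D, Add(D, Mul(-1, Pow(D, -1)))) (Function('r')(D) = Mul(Add(D, Mul(-1, Pow(D, -1))), Mul(2, D)) = Mul(2, D, Add(D, Mul(-1, Pow(D, -1)))))
Function('q')(g) = Add(3, Mul(-2, g))
Add(106, Function('q')(19)) = Add(106, Add(3, Mul(-2, 19))) = Add(106, Add(3, -38)) = Add(106, -35) = 71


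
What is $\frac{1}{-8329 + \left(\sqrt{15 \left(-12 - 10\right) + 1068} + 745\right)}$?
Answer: $- \frac{1264}{9586053} - \frac{\sqrt{82}}{19172106} \approx -0.00013233$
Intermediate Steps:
$\frac{1}{-8329 + \left(\sqrt{15 \left(-12 - 10\right) + 1068} + 745\right)} = \frac{1}{-8329 + \left(\sqrt{15 \left(-22\right) + 1068} + 745\right)} = \frac{1}{-8329 + \left(\sqrt{-330 + 1068} + 745\right)} = \frac{1}{-8329 + \left(\sqrt{738} + 745\right)} = \frac{1}{-8329 + \left(3 \sqrt{82} + 745\right)} = \frac{1}{-8329 + \left(745 + 3 \sqrt{82}\right)} = \frac{1}{-7584 + 3 \sqrt{82}}$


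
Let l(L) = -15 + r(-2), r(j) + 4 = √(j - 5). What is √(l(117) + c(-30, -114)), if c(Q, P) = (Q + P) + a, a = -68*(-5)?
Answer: √(177 + I*√7) ≈ 13.305 + 0.09943*I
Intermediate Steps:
r(j) = -4 + √(-5 + j) (r(j) = -4 + √(j - 5) = -4 + √(-5 + j))
a = 340
l(L) = -19 + I*√7 (l(L) = -15 + (-4 + √(-5 - 2)) = -15 + (-4 + √(-7)) = -15 + (-4 + I*√7) = -19 + I*√7)
c(Q, P) = 340 + P + Q (c(Q, P) = (Q + P) + 340 = (P + Q) + 340 = 340 + P + Q)
√(l(117) + c(-30, -114)) = √((-19 + I*√7) + (340 - 114 - 30)) = √((-19 + I*√7) + 196) = √(177 + I*√7)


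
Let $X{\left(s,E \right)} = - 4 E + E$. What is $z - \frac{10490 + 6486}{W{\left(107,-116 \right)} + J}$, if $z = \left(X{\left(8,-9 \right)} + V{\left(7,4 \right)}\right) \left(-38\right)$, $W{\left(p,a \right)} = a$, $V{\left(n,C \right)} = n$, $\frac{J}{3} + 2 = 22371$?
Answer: $- \frac{86569348}{66991} \approx -1292.3$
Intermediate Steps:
$J = 67107$ ($J = -6 + 3 \cdot 22371 = -6 + 67113 = 67107$)
$X{\left(s,E \right)} = - 3 E$
$z = -1292$ ($z = \left(\left(-3\right) \left(-9\right) + 7\right) \left(-38\right) = \left(27 + 7\right) \left(-38\right) = 34 \left(-38\right) = -1292$)
$z - \frac{10490 + 6486}{W{\left(107,-116 \right)} + J} = -1292 - \frac{10490 + 6486}{-116 + 67107} = -1292 - \frac{16976}{66991} = - \frac{86569348}{66991}$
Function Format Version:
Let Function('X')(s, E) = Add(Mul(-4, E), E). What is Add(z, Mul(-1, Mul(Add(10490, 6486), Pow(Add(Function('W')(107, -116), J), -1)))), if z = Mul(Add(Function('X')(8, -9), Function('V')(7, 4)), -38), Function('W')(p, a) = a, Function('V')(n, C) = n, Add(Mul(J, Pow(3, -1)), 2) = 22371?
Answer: Rational(-86569348, 66991) ≈ -1292.3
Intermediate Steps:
J = 67107 (J = Add(-6, Mul(3, 22371)) = Add(-6, 67113) = 67107)
Function('X')(s, E) = Mul(-3, E)
z = -1292 (z = Mul(Add(Mul(-3, -9), 7), -38) = Mul(Add(27, 7), -38) = Mul(34, -38) = -1292)
Add(z, Mul(-1, Mul(Add(10490, 6486), Pow(Add(Function('W')(107, -116), J), -1)))) = Add(-1292, Mul(-1, Mul(Add(10490, 6486), Pow(Add(-116, 67107), -1)))) = Add(-1292, Mul(-1, Mul(16976, Pow(66991, -1)))) = Add(-1292, Mul(-1, Mul(16976, Rational(1, 66991)))) = Add(-1292, Mul(-1, Rational(16976, 66991))) = Add(-1292, Rational(-16976, 66991)) = Rational(-86569348, 66991)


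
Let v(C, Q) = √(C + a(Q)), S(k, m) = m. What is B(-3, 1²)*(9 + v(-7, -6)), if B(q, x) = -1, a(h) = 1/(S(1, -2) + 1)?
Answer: -9 - 2*I*√2 ≈ -9.0 - 2.8284*I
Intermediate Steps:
a(h) = -1 (a(h) = 1/(-2 + 1) = 1/(-1) = -1)
v(C, Q) = √(-1 + C) (v(C, Q) = √(C - 1) = √(-1 + C))
B(-3, 1²)*(9 + v(-7, -6)) = -(9 + √(-1 - 7)) = -(9 + √(-8)) = -(9 + 2*I*√2) = -9 - 2*I*√2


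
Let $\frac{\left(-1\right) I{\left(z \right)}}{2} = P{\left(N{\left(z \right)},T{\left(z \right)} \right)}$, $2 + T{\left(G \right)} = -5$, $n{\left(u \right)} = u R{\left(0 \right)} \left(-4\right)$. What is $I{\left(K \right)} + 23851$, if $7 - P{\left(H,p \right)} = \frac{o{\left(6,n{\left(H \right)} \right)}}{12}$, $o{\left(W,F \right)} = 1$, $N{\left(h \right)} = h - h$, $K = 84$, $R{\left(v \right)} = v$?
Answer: $\frac{143023}{6} \approx 23837.0$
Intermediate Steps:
$N{\left(h \right)} = 0$
$n{\left(u \right)} = 0$ ($n{\left(u \right)} = u 0 \left(-4\right) = 0 \left(-4\right) = 0$)
$T{\left(G \right)} = -7$ ($T{\left(G \right)} = -2 - 5 = -7$)
$P{\left(H,p \right)} = \frac{83}{12}$ ($P{\left(H,p \right)} = 7 - 1 \cdot \frac{1}{12} = 7 - \frac{1}{12} = \frac{83}{12}$)
$I{\left(z \right)} = - \frac{83}{6}$ ($I{\left(z \right)} = \left(-2\right) \frac{83}{12} = - \frac{83}{6}$)
$I{\left(K \right)} + 23851 = - \frac{83}{6} + 23851 = \frac{143023}{6}$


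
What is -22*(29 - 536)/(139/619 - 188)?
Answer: -531102/8941 ≈ -59.401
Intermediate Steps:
-22*(29 - 536)/(139/619 - 188) = -(-11154)/(139*(1/619) - 188) = -(-11154)/(139/619 - 188) = -(-11154)/(-116233/619) = -(-11154)*(-619)/116233 = -22*24141/8941 = -531102/8941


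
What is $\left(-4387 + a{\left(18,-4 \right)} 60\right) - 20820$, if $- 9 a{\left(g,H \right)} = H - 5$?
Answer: $-25147$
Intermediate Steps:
$a{\left(g,H \right)} = \frac{5}{9} - \frac{H}{9}$ ($a{\left(g,H \right)} = - \frac{H - 5}{9} = - \frac{-5 + H}{9} = \frac{5}{9} - \frac{H}{9}$)
$\left(-4387 + a{\left(18,-4 \right)} 60\right) - 20820 = \left(-4387 + \left(\frac{5}{9} - - \frac{4}{9}\right) 60\right) - 20820 = \left(-4387 + \left(\frac{5}{9} + \frac{4}{9}\right) 60\right) - 20820 = \left(-4387 + 1 \cdot 60\right) - 20820 = \left(-4387 + 60\right) - 20820 = -4327 - 20820 = -25147$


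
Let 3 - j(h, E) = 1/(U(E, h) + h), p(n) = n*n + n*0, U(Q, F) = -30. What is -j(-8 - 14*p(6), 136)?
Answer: -1627/542 ≈ -3.0018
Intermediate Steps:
p(n) = n² (p(n) = n² + 0 = n²)
j(h, E) = 3 - 1/(-30 + h)
-j(-8 - 14*p(6), 136) = -(-91 + 3*(-8 - 14*6²))/(-30 + (-8 - 14*6²)) = -(-91 + 3*(-8 - 14*36))/(-30 + (-8 - 14*36)) = -(-91 + 3*(-8 - 504))/(-30 + (-8 - 504)) = -(-91 + 3*(-512))/(-30 - 512) = -(-91 - 1536)/(-542) = -(-1)*(-1627)/542 = -1*1627/542 = -1627/542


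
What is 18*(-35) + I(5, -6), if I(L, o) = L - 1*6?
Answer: -631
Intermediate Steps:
I(L, o) = -6 + L (I(L, o) = L - 6 = -6 + L)
18*(-35) + I(5, -6) = 18*(-35) + (-6 + 5) = -630 - 1 = -631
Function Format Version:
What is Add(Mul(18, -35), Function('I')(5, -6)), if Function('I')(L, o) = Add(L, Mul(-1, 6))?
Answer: -631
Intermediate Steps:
Function('I')(L, o) = Add(-6, L) (Function('I')(L, o) = Add(L, -6) = Add(-6, L))
Add(Mul(18, -35), Function('I')(5, -6)) = Add(Mul(18, -35), Add(-6, 5)) = Add(-630, -1) = -631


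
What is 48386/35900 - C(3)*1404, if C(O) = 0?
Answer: 24193/17950 ≈ 1.3478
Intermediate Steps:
48386/35900 - C(3)*1404 = 48386/35900 - 0*1404 = 48386*(1/35900) - 1*0 = 24193/17950 + 0 = 24193/17950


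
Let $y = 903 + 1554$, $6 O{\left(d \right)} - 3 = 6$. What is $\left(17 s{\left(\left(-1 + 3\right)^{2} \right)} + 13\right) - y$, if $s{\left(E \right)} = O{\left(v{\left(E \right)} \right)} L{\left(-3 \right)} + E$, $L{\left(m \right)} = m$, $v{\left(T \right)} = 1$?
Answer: $- \frac{4905}{2} \approx -2452.5$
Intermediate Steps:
$O{\left(d \right)} = \frac{3}{2}$ ($O{\left(d \right)} = \frac{1}{2} + \frac{1}{6} \cdot 6 = \frac{1}{2} + 1 = \frac{3}{2}$)
$y = 2457$
$s{\left(E \right)} = - \frac{9}{2} + E$ ($s{\left(E \right)} = \frac{3}{2} \left(-3\right) + E = - \frac{9}{2} + E$)
$\left(17 s{\left(\left(-1 + 3\right)^{2} \right)} + 13\right) - y = \left(17 \left(- \frac{9}{2} + \left(-1 + 3\right)^{2}\right) + 13\right) - 2457 = \left(17 \left(- \frac{9}{2} + 2^{2}\right) + 13\right) - 2457 = \left(17 \left(- \frac{9}{2} + 4\right) + 13\right) - 2457 = \left(17 \left(- \frac{1}{2}\right) + 13\right) - 2457 = \left(- \frac{17}{2} + 13\right) - 2457 = \frac{9}{2} - 2457 = - \frac{4905}{2}$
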